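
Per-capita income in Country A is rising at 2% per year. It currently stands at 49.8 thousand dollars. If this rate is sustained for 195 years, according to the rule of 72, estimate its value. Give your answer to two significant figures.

It doubles every 72/2 ≈ 36.00 years, so 195 years is 5.42 doublings.
2^5.42 ≈ 42.81; 49.8 × 42.81 ≈ 2100 thousand dollars.

2100 thousand dollars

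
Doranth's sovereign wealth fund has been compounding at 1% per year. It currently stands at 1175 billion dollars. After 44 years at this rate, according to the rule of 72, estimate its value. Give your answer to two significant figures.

1800 billion dollars

Doubling time ≈ 72/1 = 72.00 years.
44 years is 44/72.00 ≈ 0.61 doublings, a factor of 2^0.61 ≈ 1.53.
1175 × 1.53 ≈ 1800 billion dollars.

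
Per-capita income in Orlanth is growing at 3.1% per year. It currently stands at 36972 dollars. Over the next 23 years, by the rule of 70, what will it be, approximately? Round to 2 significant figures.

75000 dollars

Doubling time ≈ 70/3.1 = 22.58 years.
23 years is 23/22.58 ≈ 1.02 doublings, a factor of 2^1.02 ≈ 2.03.
36972 × 2.03 ≈ 75000 dollars.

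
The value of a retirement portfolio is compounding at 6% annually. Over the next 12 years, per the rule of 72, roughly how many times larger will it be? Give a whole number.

around 2 times

At 6% one doubling takes ≈ 12.00 years; 12 years is 1 of them, so ×2.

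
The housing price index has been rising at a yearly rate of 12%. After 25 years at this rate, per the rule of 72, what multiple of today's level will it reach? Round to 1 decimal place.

Doubles every ≈ 6.00 years (72/12).
25 years is 4.17 doublings; 2^4.17 ≈ 18.0×.

roughly 18.0 times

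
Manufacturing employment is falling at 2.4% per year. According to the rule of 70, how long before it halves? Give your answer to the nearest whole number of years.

Falling at 2.4%, it halves about every 70/2.4 = 29.17 years.

roughly 29 years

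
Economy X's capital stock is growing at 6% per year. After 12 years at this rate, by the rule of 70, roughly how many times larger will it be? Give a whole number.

roughly 2 times

At 6% one doubling takes ≈ 11.67 years; 12 years is 1 of them, so ×2.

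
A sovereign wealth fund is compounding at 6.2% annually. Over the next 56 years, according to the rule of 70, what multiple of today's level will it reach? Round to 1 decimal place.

about 31.1 times

Doubles every ≈ 11.29 years (70/6.2).
56 years is 4.96 doublings; 2^4.96 ≈ 31.1×.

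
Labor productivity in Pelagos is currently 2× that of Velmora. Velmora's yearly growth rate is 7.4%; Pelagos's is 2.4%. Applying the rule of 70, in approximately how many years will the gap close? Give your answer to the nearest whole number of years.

What matters is the difference: 5 pp.
Rule of 70 on the gap: the ratio halves every 70/5 ≈ 14.00 years.
A 2× gap closes after 1 halving: 1 × 14.00 ≈ 14 years.

≈ 14 years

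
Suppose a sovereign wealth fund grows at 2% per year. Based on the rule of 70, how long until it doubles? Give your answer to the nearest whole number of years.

Doubling time ≈ 70 / 2 = 35.00 years.

35 years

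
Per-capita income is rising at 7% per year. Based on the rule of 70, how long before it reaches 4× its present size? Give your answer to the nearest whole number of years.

roughly 20 years

Doubling time ≈ 70/7 = 10.00 years.
Getting to 4× needs 2 doublings: 2 × 10.00 ≈ 20 years.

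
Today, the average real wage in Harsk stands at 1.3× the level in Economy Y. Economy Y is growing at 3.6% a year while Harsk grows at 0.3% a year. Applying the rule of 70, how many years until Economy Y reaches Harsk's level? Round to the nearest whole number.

Economy Y gains on Harsk at 3.6% − 0.3% = 3.3 points a year.
At that relative rate the gap halves every 70/3.3 ≈ 21.21 years.
A 1.3× gap takes log₂(1.3) ≈ 0.38 halvings to close: 0.38 × 21.21 ≈ 8 years.

roughly 8 years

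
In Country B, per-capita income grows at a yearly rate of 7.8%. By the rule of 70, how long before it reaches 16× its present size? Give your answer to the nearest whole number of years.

Doubling time ≈ 70/7.8 = 8.97 years.
16 = 2^4, so 4 doublings → 36 years.

about 36 years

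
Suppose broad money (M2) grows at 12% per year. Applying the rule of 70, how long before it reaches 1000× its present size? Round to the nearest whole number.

At 12% it doubles every 70/12 ≈ 5.83 years.
1000× is log₂ 1000 ≈ 9.97 doublings, so ≈ 9.97 × 5.83 = 58 years.

≈ 58 years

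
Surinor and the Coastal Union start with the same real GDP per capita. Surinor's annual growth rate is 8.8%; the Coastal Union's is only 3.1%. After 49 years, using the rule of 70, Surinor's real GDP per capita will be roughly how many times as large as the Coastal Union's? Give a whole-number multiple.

Rate gap = 8.8% − 3.1% = 5.7 points.
The ratio doubles every 70/5.7 ≈ 12.28 years.
49/12.28 ≈ 3.99 doublings → ratio ≈ 2^3.99 ≈ 16.

about 16 times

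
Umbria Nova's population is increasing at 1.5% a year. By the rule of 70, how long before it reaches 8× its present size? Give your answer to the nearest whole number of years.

Doubling time ≈ 70/1.5 = 46.67 years.
8 = 2^3, so 3 doublings → 140 years.

about 140 years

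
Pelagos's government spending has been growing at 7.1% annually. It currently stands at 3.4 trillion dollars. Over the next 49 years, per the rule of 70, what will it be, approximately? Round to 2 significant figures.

around 110 trillion dollars

It doubles every 70/7.1 ≈ 9.86 years, so 49 years is 4.97 doublings.
2^4.97 ≈ 31.34; 3.4 × 31.34 ≈ 110 trillion dollars.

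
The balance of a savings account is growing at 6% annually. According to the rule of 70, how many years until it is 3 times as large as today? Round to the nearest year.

around 18 years

One doubling takes 70/6 = 11.67 years.
Reaching 3× takes log₂(3) ≈ 1.58 doublings.
1.58 × 11.67 ≈ 18 years.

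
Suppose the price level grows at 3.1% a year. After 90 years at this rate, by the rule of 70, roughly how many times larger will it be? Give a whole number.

At 3.1% one doubling takes ≈ 22.58 years; 90 years is 4 of them, so ×16.

around 16 times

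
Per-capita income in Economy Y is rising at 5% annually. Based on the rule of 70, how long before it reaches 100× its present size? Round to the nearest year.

Doubling time ≈ 70/5 = 14.00 years.
100× is log₂ 100 ≈ 6.64 doublings, so ≈ 6.64 × 14.00 = 93 years.

roughly 93 years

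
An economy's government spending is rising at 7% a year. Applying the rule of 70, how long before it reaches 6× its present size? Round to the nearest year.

approximately 26 years

One doubling takes 70/7 = 10.00 years.
Reaching 6× takes log₂(6) ≈ 2.58 doublings.
2.58 × 10.00 ≈ 26 years.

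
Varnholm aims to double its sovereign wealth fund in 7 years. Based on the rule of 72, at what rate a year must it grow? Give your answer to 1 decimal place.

72 / 7 ≈ 10.29, so about 10.3% a year.

around 10.3% a year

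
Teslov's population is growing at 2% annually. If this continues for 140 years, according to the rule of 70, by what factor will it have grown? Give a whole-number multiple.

around 16 times

Doubling time ≈ 70/2 = 35.00 years.
140/35.00 ≈ 4 doublings, so about 2^4 = 16×.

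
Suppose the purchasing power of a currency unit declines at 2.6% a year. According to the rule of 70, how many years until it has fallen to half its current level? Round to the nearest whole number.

Falling at 2.6%, it halves about every 70/2.6 = 26.92 years.

around 27 years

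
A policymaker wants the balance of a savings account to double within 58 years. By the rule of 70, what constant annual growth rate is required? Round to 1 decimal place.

70 / 58 ≈ 1.21, so about 1.2% a year.

approximately 1.2%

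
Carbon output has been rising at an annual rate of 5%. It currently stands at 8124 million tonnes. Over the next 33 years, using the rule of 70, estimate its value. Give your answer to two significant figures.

It doubles every 70/5 ≈ 14.00 years, so 33 years is 2.36 doublings.
2^2.36 ≈ 5.13; 8124 × 5.13 ≈ 42000 million tonnes.

≈ 42000 million tonnes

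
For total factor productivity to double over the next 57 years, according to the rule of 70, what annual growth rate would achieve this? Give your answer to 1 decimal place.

roughly 1.2%

70 / 57 ≈ 1.23, so about 1.2% annually.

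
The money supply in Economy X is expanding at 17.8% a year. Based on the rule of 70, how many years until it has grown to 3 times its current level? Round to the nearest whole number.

around 6 years

At 17.8% it doubles every 70/17.8 ≈ 3.93 years.
Reaching 3× takes log₂(3) ≈ 1.58 doublings.
1.58 × 3.93 ≈ 6 years.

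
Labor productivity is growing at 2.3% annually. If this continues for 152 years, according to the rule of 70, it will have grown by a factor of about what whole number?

Doubling time ≈ 70/2.3 = 30.43 years.
152/30.43 ≈ 5 doublings, so about 2^5 = 32×.

32 times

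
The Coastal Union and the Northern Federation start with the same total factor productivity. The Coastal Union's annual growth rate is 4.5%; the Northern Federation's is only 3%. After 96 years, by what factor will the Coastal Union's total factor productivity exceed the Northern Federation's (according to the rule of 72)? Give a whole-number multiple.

≈ 4 times

Rate gap = 4.5% − 3% = 1.5 points.
The ratio doubles every 72/1.5 ≈ 48.00 years.
96/48.00 ≈ 2.00 doublings → ratio ≈ 2^2.00 ≈ 4.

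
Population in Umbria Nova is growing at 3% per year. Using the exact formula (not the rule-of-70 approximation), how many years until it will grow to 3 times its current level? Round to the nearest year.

37 years

t = ln(3) / ln(1 + 0.03) = 1.0986 / 0.029559 ≈ 37.17.
≈ 37 years.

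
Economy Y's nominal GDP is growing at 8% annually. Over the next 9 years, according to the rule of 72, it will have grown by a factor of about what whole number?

≈ 2 times

At 8% one doubling takes ≈ 9.00 years; 9 years is 1 of them, so ×2.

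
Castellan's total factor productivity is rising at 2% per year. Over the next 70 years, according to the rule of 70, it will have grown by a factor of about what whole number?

70/2 ≈ 35.00 years per doubling.
70 years fits 2 doublings: 2^2 = 4.

≈ 4 times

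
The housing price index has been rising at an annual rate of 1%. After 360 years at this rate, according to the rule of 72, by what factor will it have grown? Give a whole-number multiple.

Doubling time ≈ 72/1 = 72.00 years.
360/72.00 ≈ 5 doublings, so about 2^5 = 32×.

roughly 32 times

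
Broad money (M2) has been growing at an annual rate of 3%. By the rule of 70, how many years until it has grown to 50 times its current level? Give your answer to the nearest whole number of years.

At 3% it doubles every 70/3 ≈ 23.33 years.
Reaching 50× takes log₂(50) ≈ 5.64 doublings.
5.64 × 23.33 ≈ 132 years.

approximately 132 years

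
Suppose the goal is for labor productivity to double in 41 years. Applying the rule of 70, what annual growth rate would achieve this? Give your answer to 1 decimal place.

70 / 41 ≈ 1.71, so about 1.7% a year.

roughly 1.7%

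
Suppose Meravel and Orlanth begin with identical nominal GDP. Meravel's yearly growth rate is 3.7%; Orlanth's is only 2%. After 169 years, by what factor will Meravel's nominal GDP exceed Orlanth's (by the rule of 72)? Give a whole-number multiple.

16 times

Meravel pulls ahead at 1.7 pp per year, so the ratio doubles every 72/1.7 ≈ 42.35 years.
In 169 years that's 3.99 doublings: 2^3.99 ≈ 16.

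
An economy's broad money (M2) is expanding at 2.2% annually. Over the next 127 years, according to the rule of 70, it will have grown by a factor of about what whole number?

roughly 16 times

Doubling time ≈ 70/2.2 = 31.82 years.
127/31.82 ≈ 4 doublings, so about 2^4 = 16×.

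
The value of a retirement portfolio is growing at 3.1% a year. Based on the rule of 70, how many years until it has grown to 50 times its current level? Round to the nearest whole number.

roughly 127 years

Doubling time ≈ 70/3.1 = 22.58 years.
Reaching 50× takes log₂(50) ≈ 5.64 doublings.
5.64 × 22.58 ≈ 127 years.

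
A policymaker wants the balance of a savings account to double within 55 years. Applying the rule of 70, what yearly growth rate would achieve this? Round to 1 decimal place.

70 / 55 ≈ 1.27, so about 1.3% per year.

about 1.3% per year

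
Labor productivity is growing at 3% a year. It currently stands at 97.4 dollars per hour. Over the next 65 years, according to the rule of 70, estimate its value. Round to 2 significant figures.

It doubles every 70/3 ≈ 23.33 years, so 65 years is 2.79 doublings.
2^2.79 ≈ 6.92; 97.4 × 6.92 ≈ 670 dollars per hour.

≈ 670 dollars per hour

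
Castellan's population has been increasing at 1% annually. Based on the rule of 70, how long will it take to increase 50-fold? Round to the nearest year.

around 395 years

One doubling takes 70/1 = 70.00 years.
Reaching 50× takes log₂(50) ≈ 5.64 doublings.
5.64 × 70.00 ≈ 395 years.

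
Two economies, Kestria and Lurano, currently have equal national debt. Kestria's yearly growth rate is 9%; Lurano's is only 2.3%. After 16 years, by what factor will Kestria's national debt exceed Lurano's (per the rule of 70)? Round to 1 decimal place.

2.9 times

Kestria pulls ahead at 6.7 pp per year, so the ratio doubles every 70/6.7 ≈ 10.45 years.
In 16 years that's 1.53 doublings: 2^1.53 ≈ 2.9.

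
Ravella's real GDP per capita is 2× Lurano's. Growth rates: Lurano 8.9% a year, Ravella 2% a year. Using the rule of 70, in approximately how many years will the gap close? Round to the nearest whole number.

roughly 10 years

Lurano gains on Ravella at 8.9% − 2% = 6.9 points a year.
At that relative rate the gap halves every 70/6.9 ≈ 10.14 years.
A 2× gap closes after 1 halving: 1 × 10.14 ≈ 10 years.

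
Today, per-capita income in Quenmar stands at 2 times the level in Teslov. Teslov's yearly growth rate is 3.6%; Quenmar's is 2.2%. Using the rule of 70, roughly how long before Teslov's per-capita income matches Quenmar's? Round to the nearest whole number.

about 50 years

The growth-rate gap is 3.6% − 2.2% = 1.4 percentage points.
So the ratio between them halves every 70/1.4 ≈ 50.00 years.
A 2 times gap closes after 1 halving: 1 × 50.00 ≈ 50 years.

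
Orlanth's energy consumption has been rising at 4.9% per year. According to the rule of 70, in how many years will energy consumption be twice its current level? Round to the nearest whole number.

roughly 14 years

Doubling time ≈ 70 / 4.9 = 14.29 years.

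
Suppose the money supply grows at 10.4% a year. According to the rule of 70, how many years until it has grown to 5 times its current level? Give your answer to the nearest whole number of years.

Doubling time ≈ 70/10.4 = 6.73 years.
5× is log₂ 5 ≈ 2.32 doublings, so ≈ 2.32 × 6.73 = 16 years.

approximately 16 years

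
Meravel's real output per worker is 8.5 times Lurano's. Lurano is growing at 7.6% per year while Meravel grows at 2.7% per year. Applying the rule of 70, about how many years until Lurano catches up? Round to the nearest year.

Lurano gains on Meravel at 7.6% − 2.7% = 4.9 points a year.
At that relative rate the gap halves every 70/4.9 ≈ 14.29 years.
An 8.5 times gap takes log₂(8.5) ≈ 3.09 halvings to close: 3.09 × 14.29 ≈ 44 years.

≈ 44 years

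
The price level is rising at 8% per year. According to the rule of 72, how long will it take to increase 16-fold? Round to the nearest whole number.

roughly 36 years

One doubling takes 72/8 = 9.00 years.
16 = 2^4, so 4 doublings → 36 years.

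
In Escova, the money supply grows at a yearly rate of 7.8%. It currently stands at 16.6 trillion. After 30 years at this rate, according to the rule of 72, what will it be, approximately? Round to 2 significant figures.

It doubles every 72/7.8 ≈ 9.23 years, so 30 years is 3.25 doublings.
2^3.25 ≈ 9.51; 16.6 × 9.51 ≈ 160 trillion.

approximately 160 trillion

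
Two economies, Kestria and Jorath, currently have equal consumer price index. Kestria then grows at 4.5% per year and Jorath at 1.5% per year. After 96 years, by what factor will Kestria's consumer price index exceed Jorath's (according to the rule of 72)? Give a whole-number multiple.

around 16 times

Only the 3-point difference matters.
72/3 ≈ 24.00 years per doubling of the ratio; 96 years gives 4.00 doublings, so ≈ 16×.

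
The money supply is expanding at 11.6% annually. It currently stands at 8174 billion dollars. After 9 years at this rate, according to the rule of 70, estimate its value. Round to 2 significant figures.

Doubling time ≈ 70/11.6 = 6.03 years.
9 years is 9/6.03 ≈ 1.49 doublings, a factor of 2^1.49 ≈ 2.81.
8174 × 2.81 ≈ 23000 billion dollars.

about 23000 billion dollars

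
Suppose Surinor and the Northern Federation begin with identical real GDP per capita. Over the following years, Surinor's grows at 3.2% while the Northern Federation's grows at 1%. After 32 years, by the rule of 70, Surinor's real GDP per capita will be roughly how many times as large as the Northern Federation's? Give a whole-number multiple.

Surinor pulls ahead at 2.2 pp per year, so the ratio doubles every 70/2.2 ≈ 31.82 years.
In 32 years that's 1.01 doublings: 2^1.01 ≈ 2.

approximately 2 times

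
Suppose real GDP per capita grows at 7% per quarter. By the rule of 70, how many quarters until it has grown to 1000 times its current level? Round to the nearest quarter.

100 quarters

One doubling takes 70/7 = 10.00 quarters.
Reaching 1000× takes log₂(1000) ≈ 9.97 doublings.
9.97 × 10.00 ≈ 100 quarters.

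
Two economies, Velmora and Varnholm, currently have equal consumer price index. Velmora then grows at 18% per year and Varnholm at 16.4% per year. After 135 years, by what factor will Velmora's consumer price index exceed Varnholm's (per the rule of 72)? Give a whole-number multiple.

about 8 times

Only the 1.6-point difference matters.
72/1.6 ≈ 45.00 years per doubling of the ratio; 135 years gives 3.00 doublings, so ≈ 8×.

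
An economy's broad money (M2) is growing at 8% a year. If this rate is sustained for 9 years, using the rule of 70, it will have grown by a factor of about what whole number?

70/8 ≈ 8.75 years per doubling.
9 years fits 1 doubling: 2^1 = 2.

≈ 2 times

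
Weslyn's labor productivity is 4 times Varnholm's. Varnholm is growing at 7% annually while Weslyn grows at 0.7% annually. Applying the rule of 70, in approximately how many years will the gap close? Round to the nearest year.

≈ 22 years

The growth-rate gap is 7% − 0.7% = 6.3 percentage points.
So the ratio between them halves every 70/6.3 ≈ 11.11 years.
A 4 times gap closes after 2 halvings: 2 × 11.11 ≈ 22 years.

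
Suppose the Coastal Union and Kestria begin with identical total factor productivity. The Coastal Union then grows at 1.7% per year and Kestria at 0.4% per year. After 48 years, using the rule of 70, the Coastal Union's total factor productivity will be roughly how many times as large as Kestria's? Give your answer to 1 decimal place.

the Coastal Union pulls ahead at 1.3 pp per year, so the ratio doubles every 70/1.3 ≈ 53.85 years.
In 48 years that's 0.89 doublings: 2^0.89 ≈ 1.9.

roughly 1.9 times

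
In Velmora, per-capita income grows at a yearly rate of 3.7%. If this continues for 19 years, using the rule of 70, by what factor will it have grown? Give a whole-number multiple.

about 2 times

70/3.7 ≈ 18.92 years per doubling.
19 years fits 1 doubling: 2^1 = 2.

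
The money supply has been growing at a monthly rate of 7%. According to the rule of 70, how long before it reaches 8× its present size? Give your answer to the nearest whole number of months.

about 30 months

Doubling time ≈ 70/7 = 10.00 months.
Getting to 8× needs 3 doublings: 3 × 10.00 ≈ 30 months.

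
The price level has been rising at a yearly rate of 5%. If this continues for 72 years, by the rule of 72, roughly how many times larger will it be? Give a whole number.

72/5 ≈ 14.40 years per doubling.
72 years fits 5 doublings: 2^5 = 32.

around 32 times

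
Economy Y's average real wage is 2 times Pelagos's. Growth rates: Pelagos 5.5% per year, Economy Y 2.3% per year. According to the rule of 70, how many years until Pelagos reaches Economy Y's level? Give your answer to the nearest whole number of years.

The growth-rate gap is 5.5% − 2.3% = 3.2 percentage points.
So the ratio between them halves every 70/3.2 ≈ 21.88 years.
A 2 times gap closes after 1 halving: 1 × 21.88 ≈ 22 years.

22 years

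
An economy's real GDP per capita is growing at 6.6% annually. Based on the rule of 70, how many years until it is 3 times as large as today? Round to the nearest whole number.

17 years

Doubling time ≈ 70/6.6 = 10.61 years.
Reaching 3× takes log₂(3) ≈ 1.58 doublings.
1.58 × 10.61 ≈ 17 years.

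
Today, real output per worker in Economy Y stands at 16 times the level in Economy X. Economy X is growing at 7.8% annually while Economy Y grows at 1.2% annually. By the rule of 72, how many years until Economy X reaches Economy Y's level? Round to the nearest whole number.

about 44 years

What matters is the difference: 6.6 pp.
Rule of 72 on the gap: the ratio halves every 72/6.6 ≈ 10.91 years.
A 16 times gap closes after 4 halvings: 4 × 10.91 ≈ 44 years.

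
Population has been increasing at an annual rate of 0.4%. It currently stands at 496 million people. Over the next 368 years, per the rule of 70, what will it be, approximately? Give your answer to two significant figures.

≈ 2100 million people

It doubles every 70/0.4 ≈ 175.00 years, so 368 years is 2.10 doublings.
2^2.10 ≈ 4.29; 496 × 4.29 ≈ 2100 million people.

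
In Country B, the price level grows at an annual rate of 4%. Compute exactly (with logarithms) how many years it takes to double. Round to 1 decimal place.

17.7 years

t = ln(2) / ln(1 + 0.04) = 0.6931 / 0.039221 ≈ 17.67.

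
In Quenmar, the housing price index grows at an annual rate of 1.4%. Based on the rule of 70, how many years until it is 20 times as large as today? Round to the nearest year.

approximately 216 years

Doubling time ≈ 70/1.4 = 50.00 years.
20× is log₂ 20 ≈ 4.32 doublings, so ≈ 4.32 × 50.00 = 216 years.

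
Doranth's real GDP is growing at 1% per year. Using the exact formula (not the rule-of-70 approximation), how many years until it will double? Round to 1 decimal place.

t = ln(2) / ln(1 + 0.01) = 0.6931 / 0.009950 ≈ 69.66.

69.7 years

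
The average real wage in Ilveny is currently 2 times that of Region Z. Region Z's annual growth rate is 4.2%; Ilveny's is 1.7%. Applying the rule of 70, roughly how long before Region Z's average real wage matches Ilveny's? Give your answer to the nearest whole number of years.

The growth-rate gap is 4.2% − 1.7% = 2.5 percentage points.
So the ratio between them halves every 70/2.5 ≈ 28.00 years.
A 2 times gap closes after 1 halving: 1 × 28.00 ≈ 28 years.

28 years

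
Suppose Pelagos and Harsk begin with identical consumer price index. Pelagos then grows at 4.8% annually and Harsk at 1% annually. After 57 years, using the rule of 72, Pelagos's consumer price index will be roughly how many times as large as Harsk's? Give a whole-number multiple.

roughly 8 times

Only the 3.8-point difference matters.
72/3.8 ≈ 18.95 years per doubling of the ratio; 57 years gives 3.01 doublings, so ≈ 8×.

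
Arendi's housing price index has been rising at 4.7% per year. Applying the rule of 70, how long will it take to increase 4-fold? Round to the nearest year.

about 30 years

One doubling takes 70/4.7 = 14.89 years.
4 = 2^2, so 2 doublings → 30 years.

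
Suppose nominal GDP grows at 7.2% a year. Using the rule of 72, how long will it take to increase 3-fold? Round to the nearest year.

At 7.2% it doubles every 72/7.2 ≈ 10.00 years.
Reaching 3× takes log₂(3) ≈ 1.58 doublings.
1.58 × 10.00 ≈ 16 years.

about 16 years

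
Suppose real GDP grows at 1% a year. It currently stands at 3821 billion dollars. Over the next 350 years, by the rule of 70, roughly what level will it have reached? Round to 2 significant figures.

120000 billion dollars

Doubling time ≈ 70/1 = 70.00 years.
350 years is 350/70.00 ≈ 5.00 doublings, a factor of 2^5.00 ≈ 32.00.
3821 × 32.00 ≈ 120000 billion dollars.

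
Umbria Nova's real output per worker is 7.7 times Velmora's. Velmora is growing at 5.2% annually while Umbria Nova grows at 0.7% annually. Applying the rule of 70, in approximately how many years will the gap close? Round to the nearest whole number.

What matters is the difference: 4.5 pp.
Rule of 70 on the gap: the ratio halves every 70/4.5 ≈ 15.56 years.
A 7.7 times gap takes log₂(7.7) ≈ 2.94 halvings to close: 2.94 × 15.56 ≈ 46 years.

46 years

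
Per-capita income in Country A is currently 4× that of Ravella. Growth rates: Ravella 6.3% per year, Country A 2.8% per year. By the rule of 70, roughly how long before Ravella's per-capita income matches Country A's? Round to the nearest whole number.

What matters is the difference: 3.5 pp.
Rule of 70 on the gap: the ratio halves every 70/3.5 ≈ 20.00 years.
A 4× gap closes after 2 halvings: 2 × 20.00 ≈ 40 years.

about 40 years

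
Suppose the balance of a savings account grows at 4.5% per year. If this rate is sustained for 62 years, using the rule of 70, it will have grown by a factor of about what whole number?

Doubling time ≈ 70/4.5 = 15.56 years.
62/15.56 ≈ 4 doublings, so about 2^4 = 16×.

approximately 16 times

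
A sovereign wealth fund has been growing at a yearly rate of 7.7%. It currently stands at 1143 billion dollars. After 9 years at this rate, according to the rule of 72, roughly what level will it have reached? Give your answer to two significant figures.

about 2200 billion dollars

It doubles every 72/7.7 ≈ 9.35 years, so 9 years is 0.96 doublings.
2^0.96 ≈ 1.95; 1143 × 1.95 ≈ 2200 billion dollars.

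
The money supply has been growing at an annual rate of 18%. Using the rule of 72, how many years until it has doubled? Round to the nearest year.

72/18 ≈ 4.00, so it doubles roughly every 4 years.

4 years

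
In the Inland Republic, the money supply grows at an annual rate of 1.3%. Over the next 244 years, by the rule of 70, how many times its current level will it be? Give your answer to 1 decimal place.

Doubles every ≈ 53.85 years (70/1.3).
244 years is 4.53 doublings; 2^4.53 ≈ 23.1×.

about 23.1 times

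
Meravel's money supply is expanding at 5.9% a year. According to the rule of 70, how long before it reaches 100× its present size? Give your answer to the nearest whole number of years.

roughly 79 years

One doubling takes 70/5.9 = 11.86 years.
100× is log₂ 100 ≈ 6.64 doublings, so ≈ 6.64 × 11.86 = 79 years.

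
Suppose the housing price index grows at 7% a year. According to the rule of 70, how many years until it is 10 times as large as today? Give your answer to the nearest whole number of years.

roughly 33 years

One doubling takes 70/7 = 10.00 years.
10× is log₂ 10 ≈ 3.32 doublings, so ≈ 3.32 × 10.00 = 33 years.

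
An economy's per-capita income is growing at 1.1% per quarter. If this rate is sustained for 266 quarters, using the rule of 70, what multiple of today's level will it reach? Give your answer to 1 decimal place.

Doubles every ≈ 63.64 quarters (70/1.1).
266 quarters is 4.18 doublings; 2^4.18 ≈ 18.1×.

around 18.1 times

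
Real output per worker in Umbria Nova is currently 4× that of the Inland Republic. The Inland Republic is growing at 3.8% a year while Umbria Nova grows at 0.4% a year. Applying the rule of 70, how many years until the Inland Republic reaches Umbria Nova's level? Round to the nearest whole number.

the Inland Republic gains on Umbria Nova at 3.8% − 0.4% = 3.4 points a year.
At that relative rate the gap halves every 70/3.4 ≈ 20.59 years.
A 4× gap closes after 2 halvings: 2 × 20.59 ≈ 41 years.

roughly 41 years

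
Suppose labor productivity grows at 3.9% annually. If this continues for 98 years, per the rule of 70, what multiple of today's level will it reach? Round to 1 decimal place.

44.0 times

Doubling time ≈ 70/3.9 = 17.95 years.
98 years / 17.95 ≈ 5.46 doublings → factor 2^5.46 ≈ 44.0.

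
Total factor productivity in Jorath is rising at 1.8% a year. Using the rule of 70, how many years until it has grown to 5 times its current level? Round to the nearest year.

roughly 90 years

At 1.8% it doubles every 70/1.8 ≈ 38.89 years.
5× is log₂ 5 ≈ 2.32 doublings, so ≈ 2.32 × 38.89 = 90 years.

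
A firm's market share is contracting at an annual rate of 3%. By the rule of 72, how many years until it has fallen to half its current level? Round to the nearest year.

Falling at 3%, it halves about every 72/3 = 24.00 years.

24 years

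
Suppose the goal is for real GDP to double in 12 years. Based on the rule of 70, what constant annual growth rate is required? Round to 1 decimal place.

70 / 12 ≈ 5.83, so about 5.8% annually.

around 5.8%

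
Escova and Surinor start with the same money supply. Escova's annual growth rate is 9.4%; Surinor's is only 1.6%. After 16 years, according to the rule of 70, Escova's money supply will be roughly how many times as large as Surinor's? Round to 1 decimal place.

Escova pulls ahead at 7.8 pp per year, so the ratio doubles every 70/7.8 ≈ 8.97 years.
In 16 years that's 1.78 doublings: 2^1.78 ≈ 3.4.

3.4 times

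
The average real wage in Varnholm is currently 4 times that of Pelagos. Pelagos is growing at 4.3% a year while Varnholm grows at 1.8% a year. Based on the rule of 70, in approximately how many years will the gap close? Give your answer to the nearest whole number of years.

56 years

Pelagos gains on Varnholm at 4.3% − 1.8% = 2.5 points a year.
At that relative rate the gap halves every 70/2.5 ≈ 28.00 years.
A 4 times gap closes after 2 halvings: 2 × 28.00 ≈ 56 years.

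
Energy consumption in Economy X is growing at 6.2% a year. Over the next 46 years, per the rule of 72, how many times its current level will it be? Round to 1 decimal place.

about 15.6 times

Doubles every ≈ 11.61 years (72/6.2).
46 years is 3.96 doublings; 2^3.96 ≈ 15.6×.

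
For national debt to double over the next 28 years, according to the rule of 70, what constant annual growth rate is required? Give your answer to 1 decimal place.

70 / 28 ≈ 2.50, so about 2.5% annually.

about 2.5% annually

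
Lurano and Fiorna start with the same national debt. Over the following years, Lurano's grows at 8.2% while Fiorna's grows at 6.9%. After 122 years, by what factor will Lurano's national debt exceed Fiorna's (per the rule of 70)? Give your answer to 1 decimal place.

approximately 4.8 times

Only the 1.3-point difference matters.
70/1.3 ≈ 53.85 years per doubling of the ratio; 122 years gives 2.27 doublings, so ≈ 4.8×.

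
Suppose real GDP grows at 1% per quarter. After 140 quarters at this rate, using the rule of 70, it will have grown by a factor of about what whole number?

Doubling time ≈ 70/1 = 70.00 quarters.
140/70.00 ≈ 2 doublings, so about 2^2 = 4×.

roughly 4 times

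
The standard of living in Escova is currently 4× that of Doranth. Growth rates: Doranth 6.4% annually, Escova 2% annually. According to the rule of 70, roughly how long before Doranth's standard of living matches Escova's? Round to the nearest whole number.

approximately 32 years

What matters is the difference: 4.4 pp.
Rule of 70 on the gap: the ratio halves every 70/4.4 ≈ 15.91 years.
A 4× gap closes after 2 halvings: 2 × 15.91 ≈ 32 years.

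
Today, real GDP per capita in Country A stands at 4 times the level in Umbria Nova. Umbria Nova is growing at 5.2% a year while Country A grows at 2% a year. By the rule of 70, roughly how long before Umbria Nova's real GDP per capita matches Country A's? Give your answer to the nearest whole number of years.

The growth-rate gap is 5.2% − 2% = 3.2 percentage points.
So the ratio between them halves every 70/3.2 ≈ 21.88 years.
A 4 times gap closes after 2 halvings: 2 × 21.88 ≈ 44 years.

≈ 44 years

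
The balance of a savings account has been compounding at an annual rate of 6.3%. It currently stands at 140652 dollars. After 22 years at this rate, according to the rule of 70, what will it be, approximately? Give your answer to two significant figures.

It doubles every 70/6.3 ≈ 11.11 years, so 22 years is 1.98 doublings.
2^1.98 ≈ 3.94; 140652 × 3.94 ≈ 550000 dollars.

550000 dollars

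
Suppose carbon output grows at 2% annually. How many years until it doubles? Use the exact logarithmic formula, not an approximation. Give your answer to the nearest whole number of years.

35 years

t = ln(2) / ln(1 + 0.02) = 0.6931 / 0.019803 ≈ 35.00.
≈ 35 years.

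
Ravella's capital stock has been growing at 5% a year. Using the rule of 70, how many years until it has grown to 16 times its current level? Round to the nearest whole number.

Doubling time ≈ 70/5 = 14.00 years.
16× is 4 doublings, so 4 × 14.00 ≈ 56 years.

around 56 years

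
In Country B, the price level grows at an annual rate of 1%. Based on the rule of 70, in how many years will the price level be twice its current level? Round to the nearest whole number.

roughly 70 years

Doubling time ≈ 70 / 1 = 70.00 years.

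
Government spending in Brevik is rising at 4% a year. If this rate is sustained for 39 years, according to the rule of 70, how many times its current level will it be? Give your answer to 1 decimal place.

Doubling time ≈ 70/4 = 17.50 years.
39 years / 17.50 ≈ 2.23 doublings → factor 2^2.23 ≈ 4.7.

4.7 times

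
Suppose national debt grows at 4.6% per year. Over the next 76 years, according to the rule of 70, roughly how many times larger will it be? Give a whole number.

Doubling time ≈ 70/4.6 = 15.22 years.
76/15.22 ≈ 5 doublings, so about 2^5 = 32×.

about 32 times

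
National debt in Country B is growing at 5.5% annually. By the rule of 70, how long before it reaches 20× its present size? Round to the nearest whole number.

approximately 55 years

At 5.5% it doubles every 70/5.5 ≈ 12.73 years.
20× is log₂ 20 ≈ 4.32 doublings, so ≈ 4.32 × 12.73 = 55 years.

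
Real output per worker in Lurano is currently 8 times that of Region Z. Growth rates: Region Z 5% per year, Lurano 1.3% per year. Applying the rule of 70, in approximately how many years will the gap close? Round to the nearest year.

around 57 years

Region Z gains on Lurano at 5% − 1.3% = 3.7 points a year.
At that relative rate the gap halves every 70/3.7 ≈ 18.92 years.
An 8 times gap closes after 3 halvings: 3 × 18.92 ≈ 57 years.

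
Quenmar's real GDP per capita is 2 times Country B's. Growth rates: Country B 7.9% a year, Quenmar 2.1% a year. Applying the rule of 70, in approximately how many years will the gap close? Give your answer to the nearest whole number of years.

Country B gains on Quenmar at 7.9% − 2.1% = 5.8 points a year.
At that relative rate the gap halves every 70/5.8 ≈ 12.07 years.
A 2 times gap closes after 1 halving: 1 × 12.07 ≈ 12 years.

≈ 12 years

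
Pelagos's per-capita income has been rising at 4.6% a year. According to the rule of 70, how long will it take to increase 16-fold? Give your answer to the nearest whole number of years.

At 4.6% it doubles every 70/4.6 ≈ 15.22 years.
16× is 4 doublings, so 4 × 15.22 ≈ 61 years.

about 61 years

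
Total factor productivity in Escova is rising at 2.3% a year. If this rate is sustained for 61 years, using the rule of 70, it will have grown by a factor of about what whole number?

At 2.3% one doubling takes ≈ 30.43 years; 61 years is 2 of them, so ×4.

4 times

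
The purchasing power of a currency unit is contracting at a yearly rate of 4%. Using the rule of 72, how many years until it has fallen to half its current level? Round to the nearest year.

Falling at 4%, it halves about every 72/4 = 18.00 years.

≈ 18 years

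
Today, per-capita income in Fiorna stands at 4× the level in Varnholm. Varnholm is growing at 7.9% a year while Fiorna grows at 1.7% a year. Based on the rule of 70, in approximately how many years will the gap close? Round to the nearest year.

≈ 23 years

What matters is the difference: 6.2 pp.
Rule of 70 on the gap: the ratio halves every 70/6.2 ≈ 11.29 years.
A 4× gap closes after 2 halvings: 2 × 11.29 ≈ 23 years.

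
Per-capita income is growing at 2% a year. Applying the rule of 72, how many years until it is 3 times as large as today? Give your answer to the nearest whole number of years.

One doubling takes 72/2 = 36.00 years.
3× is log₂ 3 ≈ 1.58 doublings, so ≈ 1.58 × 36.00 = 57 years.

57 years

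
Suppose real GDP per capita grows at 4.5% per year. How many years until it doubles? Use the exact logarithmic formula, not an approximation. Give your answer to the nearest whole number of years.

t = ln(2) / ln(1 + 0.045) = 0.6931 / 0.044017 ≈ 15.75.
≈ 16 years.

16 years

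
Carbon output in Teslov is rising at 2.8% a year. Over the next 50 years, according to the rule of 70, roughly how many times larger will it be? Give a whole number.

about 4 times

At 2.8% one doubling takes ≈ 25.00 years; 50 years is 2 of them, so ×4.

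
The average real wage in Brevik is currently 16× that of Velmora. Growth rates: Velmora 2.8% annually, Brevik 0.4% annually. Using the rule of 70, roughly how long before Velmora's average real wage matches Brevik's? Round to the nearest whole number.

The growth-rate gap is 2.8% − 0.4% = 2.4 percentage points.
So the ratio between them halves every 70/2.4 ≈ 29.17 years.
A 16× gap closes after 4 halvings: 4 × 29.17 ≈ 117 years.

approximately 117 years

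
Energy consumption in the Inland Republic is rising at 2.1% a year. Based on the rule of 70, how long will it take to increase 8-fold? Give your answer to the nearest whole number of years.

Doubling time ≈ 70/2.1 = 33.33 years.
Getting to 8× needs 3 doublings: 3 × 33.33 ≈ 100 years.

around 100 years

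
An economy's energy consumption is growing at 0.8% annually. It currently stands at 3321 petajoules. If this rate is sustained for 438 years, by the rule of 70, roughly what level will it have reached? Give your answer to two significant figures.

around 110000 petajoules

It doubles every 70/0.8 ≈ 87.50 years, so 438 years is 5.01 doublings.
2^5.01 ≈ 32.22; 3321 × 32.22 ≈ 110000 petajoules.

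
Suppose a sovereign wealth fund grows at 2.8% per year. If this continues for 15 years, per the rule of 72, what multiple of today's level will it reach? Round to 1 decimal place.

approximately 1.5 times

Doubles every ≈ 25.71 years (72/2.8).
15 years is 0.58 doublings; 2^0.58 ≈ 1.5×.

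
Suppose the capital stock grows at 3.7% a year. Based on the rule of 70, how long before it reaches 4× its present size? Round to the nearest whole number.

Doubling time ≈ 70/3.7 = 18.92 years.
Getting to 4× needs 2 doublings: 2 × 18.92 ≈ 38 years.

about 38 years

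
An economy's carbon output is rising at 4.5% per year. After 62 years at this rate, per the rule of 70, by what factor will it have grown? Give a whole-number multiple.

At 4.5% one doubling takes ≈ 15.56 years; 62 years is 4 of them, so ×16.

about 16 times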